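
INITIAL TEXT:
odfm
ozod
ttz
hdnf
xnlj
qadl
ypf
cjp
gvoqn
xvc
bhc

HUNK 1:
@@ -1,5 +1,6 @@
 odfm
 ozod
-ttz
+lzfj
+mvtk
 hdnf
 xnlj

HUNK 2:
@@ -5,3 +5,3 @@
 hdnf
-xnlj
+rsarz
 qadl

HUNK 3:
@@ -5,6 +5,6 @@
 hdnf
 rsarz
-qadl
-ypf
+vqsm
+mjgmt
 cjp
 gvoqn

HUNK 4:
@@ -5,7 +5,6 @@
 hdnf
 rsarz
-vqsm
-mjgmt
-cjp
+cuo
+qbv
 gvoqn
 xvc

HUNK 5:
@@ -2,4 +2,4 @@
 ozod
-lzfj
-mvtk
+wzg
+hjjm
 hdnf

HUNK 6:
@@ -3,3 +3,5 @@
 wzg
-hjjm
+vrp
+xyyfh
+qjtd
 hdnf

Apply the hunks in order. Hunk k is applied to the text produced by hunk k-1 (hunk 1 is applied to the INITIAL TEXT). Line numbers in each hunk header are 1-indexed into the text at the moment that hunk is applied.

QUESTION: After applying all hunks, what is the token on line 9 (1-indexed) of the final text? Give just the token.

Answer: cuo

Derivation:
Hunk 1: at line 1 remove [ttz] add [lzfj,mvtk] -> 12 lines: odfm ozod lzfj mvtk hdnf xnlj qadl ypf cjp gvoqn xvc bhc
Hunk 2: at line 5 remove [xnlj] add [rsarz] -> 12 lines: odfm ozod lzfj mvtk hdnf rsarz qadl ypf cjp gvoqn xvc bhc
Hunk 3: at line 5 remove [qadl,ypf] add [vqsm,mjgmt] -> 12 lines: odfm ozod lzfj mvtk hdnf rsarz vqsm mjgmt cjp gvoqn xvc bhc
Hunk 4: at line 5 remove [vqsm,mjgmt,cjp] add [cuo,qbv] -> 11 lines: odfm ozod lzfj mvtk hdnf rsarz cuo qbv gvoqn xvc bhc
Hunk 5: at line 2 remove [lzfj,mvtk] add [wzg,hjjm] -> 11 lines: odfm ozod wzg hjjm hdnf rsarz cuo qbv gvoqn xvc bhc
Hunk 6: at line 3 remove [hjjm] add [vrp,xyyfh,qjtd] -> 13 lines: odfm ozod wzg vrp xyyfh qjtd hdnf rsarz cuo qbv gvoqn xvc bhc
Final line 9: cuo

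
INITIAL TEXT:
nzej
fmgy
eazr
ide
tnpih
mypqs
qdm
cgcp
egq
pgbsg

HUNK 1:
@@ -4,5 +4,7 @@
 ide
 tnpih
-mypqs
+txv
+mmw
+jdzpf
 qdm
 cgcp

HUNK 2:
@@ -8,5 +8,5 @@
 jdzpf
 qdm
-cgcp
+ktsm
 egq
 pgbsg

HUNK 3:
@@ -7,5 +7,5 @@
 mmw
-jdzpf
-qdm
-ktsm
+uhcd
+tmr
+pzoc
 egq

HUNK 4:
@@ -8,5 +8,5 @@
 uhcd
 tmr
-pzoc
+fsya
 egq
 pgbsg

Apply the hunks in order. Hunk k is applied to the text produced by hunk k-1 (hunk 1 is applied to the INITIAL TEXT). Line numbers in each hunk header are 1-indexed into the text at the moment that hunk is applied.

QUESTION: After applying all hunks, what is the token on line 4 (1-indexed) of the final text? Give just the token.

Hunk 1: at line 4 remove [mypqs] add [txv,mmw,jdzpf] -> 12 lines: nzej fmgy eazr ide tnpih txv mmw jdzpf qdm cgcp egq pgbsg
Hunk 2: at line 8 remove [cgcp] add [ktsm] -> 12 lines: nzej fmgy eazr ide tnpih txv mmw jdzpf qdm ktsm egq pgbsg
Hunk 3: at line 7 remove [jdzpf,qdm,ktsm] add [uhcd,tmr,pzoc] -> 12 lines: nzej fmgy eazr ide tnpih txv mmw uhcd tmr pzoc egq pgbsg
Hunk 4: at line 8 remove [pzoc] add [fsya] -> 12 lines: nzej fmgy eazr ide tnpih txv mmw uhcd tmr fsya egq pgbsg
Final line 4: ide

Answer: ide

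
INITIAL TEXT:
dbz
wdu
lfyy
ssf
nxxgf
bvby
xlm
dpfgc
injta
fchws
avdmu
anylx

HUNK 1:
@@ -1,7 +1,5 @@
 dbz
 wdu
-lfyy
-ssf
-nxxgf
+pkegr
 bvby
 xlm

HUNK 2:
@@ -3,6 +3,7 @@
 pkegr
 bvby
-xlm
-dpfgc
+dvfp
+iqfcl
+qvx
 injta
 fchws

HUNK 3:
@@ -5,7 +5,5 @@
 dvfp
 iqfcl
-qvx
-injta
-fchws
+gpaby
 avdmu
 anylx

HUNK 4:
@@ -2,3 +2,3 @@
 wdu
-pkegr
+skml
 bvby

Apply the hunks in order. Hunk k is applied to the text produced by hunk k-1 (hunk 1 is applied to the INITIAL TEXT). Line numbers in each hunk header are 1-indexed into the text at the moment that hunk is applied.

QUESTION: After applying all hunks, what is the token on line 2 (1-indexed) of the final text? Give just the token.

Hunk 1: at line 1 remove [lfyy,ssf,nxxgf] add [pkegr] -> 10 lines: dbz wdu pkegr bvby xlm dpfgc injta fchws avdmu anylx
Hunk 2: at line 3 remove [xlm,dpfgc] add [dvfp,iqfcl,qvx] -> 11 lines: dbz wdu pkegr bvby dvfp iqfcl qvx injta fchws avdmu anylx
Hunk 3: at line 5 remove [qvx,injta,fchws] add [gpaby] -> 9 lines: dbz wdu pkegr bvby dvfp iqfcl gpaby avdmu anylx
Hunk 4: at line 2 remove [pkegr] add [skml] -> 9 lines: dbz wdu skml bvby dvfp iqfcl gpaby avdmu anylx
Final line 2: wdu

Answer: wdu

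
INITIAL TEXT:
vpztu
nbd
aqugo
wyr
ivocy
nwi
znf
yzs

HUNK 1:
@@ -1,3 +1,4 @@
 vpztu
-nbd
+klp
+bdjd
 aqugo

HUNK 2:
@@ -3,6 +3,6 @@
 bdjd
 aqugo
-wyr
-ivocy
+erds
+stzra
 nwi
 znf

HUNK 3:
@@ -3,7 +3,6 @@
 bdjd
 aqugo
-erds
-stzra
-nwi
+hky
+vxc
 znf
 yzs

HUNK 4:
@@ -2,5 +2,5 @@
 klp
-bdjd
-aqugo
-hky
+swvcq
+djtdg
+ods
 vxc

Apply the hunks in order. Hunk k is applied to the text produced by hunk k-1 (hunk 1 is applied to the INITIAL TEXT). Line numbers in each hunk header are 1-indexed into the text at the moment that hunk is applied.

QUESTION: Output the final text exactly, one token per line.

Hunk 1: at line 1 remove [nbd] add [klp,bdjd] -> 9 lines: vpztu klp bdjd aqugo wyr ivocy nwi znf yzs
Hunk 2: at line 3 remove [wyr,ivocy] add [erds,stzra] -> 9 lines: vpztu klp bdjd aqugo erds stzra nwi znf yzs
Hunk 3: at line 3 remove [erds,stzra,nwi] add [hky,vxc] -> 8 lines: vpztu klp bdjd aqugo hky vxc znf yzs
Hunk 4: at line 2 remove [bdjd,aqugo,hky] add [swvcq,djtdg,ods] -> 8 lines: vpztu klp swvcq djtdg ods vxc znf yzs

Answer: vpztu
klp
swvcq
djtdg
ods
vxc
znf
yzs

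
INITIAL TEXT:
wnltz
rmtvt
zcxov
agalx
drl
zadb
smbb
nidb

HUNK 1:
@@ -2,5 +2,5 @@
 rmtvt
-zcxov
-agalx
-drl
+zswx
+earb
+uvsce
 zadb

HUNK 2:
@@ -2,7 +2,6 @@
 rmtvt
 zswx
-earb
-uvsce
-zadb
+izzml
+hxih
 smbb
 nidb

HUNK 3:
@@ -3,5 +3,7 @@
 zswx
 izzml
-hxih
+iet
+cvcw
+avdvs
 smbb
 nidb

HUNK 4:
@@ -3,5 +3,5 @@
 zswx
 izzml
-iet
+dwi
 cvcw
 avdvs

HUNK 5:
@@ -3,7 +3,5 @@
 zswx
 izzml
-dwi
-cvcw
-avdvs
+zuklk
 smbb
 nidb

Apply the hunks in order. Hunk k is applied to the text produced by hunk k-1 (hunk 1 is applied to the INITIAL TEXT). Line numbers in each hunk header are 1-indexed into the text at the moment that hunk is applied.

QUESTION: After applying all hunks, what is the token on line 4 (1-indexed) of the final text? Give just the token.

Hunk 1: at line 2 remove [zcxov,agalx,drl] add [zswx,earb,uvsce] -> 8 lines: wnltz rmtvt zswx earb uvsce zadb smbb nidb
Hunk 2: at line 2 remove [earb,uvsce,zadb] add [izzml,hxih] -> 7 lines: wnltz rmtvt zswx izzml hxih smbb nidb
Hunk 3: at line 3 remove [hxih] add [iet,cvcw,avdvs] -> 9 lines: wnltz rmtvt zswx izzml iet cvcw avdvs smbb nidb
Hunk 4: at line 3 remove [iet] add [dwi] -> 9 lines: wnltz rmtvt zswx izzml dwi cvcw avdvs smbb nidb
Hunk 5: at line 3 remove [dwi,cvcw,avdvs] add [zuklk] -> 7 lines: wnltz rmtvt zswx izzml zuklk smbb nidb
Final line 4: izzml

Answer: izzml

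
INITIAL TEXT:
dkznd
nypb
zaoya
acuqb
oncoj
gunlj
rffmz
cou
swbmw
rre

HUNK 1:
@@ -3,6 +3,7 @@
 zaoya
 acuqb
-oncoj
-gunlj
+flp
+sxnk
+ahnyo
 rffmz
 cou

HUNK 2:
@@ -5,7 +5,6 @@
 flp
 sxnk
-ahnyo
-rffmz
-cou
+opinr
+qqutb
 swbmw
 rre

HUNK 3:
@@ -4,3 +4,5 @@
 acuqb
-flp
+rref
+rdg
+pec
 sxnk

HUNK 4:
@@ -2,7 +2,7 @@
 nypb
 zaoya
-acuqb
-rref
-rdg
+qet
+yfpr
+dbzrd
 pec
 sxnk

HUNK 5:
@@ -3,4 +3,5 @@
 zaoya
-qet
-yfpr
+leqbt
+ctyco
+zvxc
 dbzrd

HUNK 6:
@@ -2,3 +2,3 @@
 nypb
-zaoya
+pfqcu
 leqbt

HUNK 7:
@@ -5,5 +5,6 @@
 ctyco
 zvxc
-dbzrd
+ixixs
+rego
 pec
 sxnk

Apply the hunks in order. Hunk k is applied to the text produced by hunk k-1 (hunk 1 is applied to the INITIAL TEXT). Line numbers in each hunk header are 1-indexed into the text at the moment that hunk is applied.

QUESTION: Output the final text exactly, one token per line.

Answer: dkznd
nypb
pfqcu
leqbt
ctyco
zvxc
ixixs
rego
pec
sxnk
opinr
qqutb
swbmw
rre

Derivation:
Hunk 1: at line 3 remove [oncoj,gunlj] add [flp,sxnk,ahnyo] -> 11 lines: dkznd nypb zaoya acuqb flp sxnk ahnyo rffmz cou swbmw rre
Hunk 2: at line 5 remove [ahnyo,rffmz,cou] add [opinr,qqutb] -> 10 lines: dkznd nypb zaoya acuqb flp sxnk opinr qqutb swbmw rre
Hunk 3: at line 4 remove [flp] add [rref,rdg,pec] -> 12 lines: dkznd nypb zaoya acuqb rref rdg pec sxnk opinr qqutb swbmw rre
Hunk 4: at line 2 remove [acuqb,rref,rdg] add [qet,yfpr,dbzrd] -> 12 lines: dkznd nypb zaoya qet yfpr dbzrd pec sxnk opinr qqutb swbmw rre
Hunk 5: at line 3 remove [qet,yfpr] add [leqbt,ctyco,zvxc] -> 13 lines: dkznd nypb zaoya leqbt ctyco zvxc dbzrd pec sxnk opinr qqutb swbmw rre
Hunk 6: at line 2 remove [zaoya] add [pfqcu] -> 13 lines: dkznd nypb pfqcu leqbt ctyco zvxc dbzrd pec sxnk opinr qqutb swbmw rre
Hunk 7: at line 5 remove [dbzrd] add [ixixs,rego] -> 14 lines: dkznd nypb pfqcu leqbt ctyco zvxc ixixs rego pec sxnk opinr qqutb swbmw rre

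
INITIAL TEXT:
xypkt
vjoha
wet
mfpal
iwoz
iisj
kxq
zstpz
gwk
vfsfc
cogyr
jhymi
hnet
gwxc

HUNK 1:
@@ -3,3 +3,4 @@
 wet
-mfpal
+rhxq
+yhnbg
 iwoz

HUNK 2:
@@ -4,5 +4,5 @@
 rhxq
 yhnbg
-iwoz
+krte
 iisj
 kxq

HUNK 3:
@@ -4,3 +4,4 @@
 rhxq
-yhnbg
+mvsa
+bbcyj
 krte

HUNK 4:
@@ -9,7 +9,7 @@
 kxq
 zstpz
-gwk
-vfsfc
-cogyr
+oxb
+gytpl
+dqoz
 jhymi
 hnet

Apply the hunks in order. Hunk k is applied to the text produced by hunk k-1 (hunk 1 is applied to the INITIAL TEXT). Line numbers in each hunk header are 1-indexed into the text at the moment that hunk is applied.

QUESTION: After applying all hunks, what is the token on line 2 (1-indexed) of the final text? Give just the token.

Answer: vjoha

Derivation:
Hunk 1: at line 3 remove [mfpal] add [rhxq,yhnbg] -> 15 lines: xypkt vjoha wet rhxq yhnbg iwoz iisj kxq zstpz gwk vfsfc cogyr jhymi hnet gwxc
Hunk 2: at line 4 remove [iwoz] add [krte] -> 15 lines: xypkt vjoha wet rhxq yhnbg krte iisj kxq zstpz gwk vfsfc cogyr jhymi hnet gwxc
Hunk 3: at line 4 remove [yhnbg] add [mvsa,bbcyj] -> 16 lines: xypkt vjoha wet rhxq mvsa bbcyj krte iisj kxq zstpz gwk vfsfc cogyr jhymi hnet gwxc
Hunk 4: at line 9 remove [gwk,vfsfc,cogyr] add [oxb,gytpl,dqoz] -> 16 lines: xypkt vjoha wet rhxq mvsa bbcyj krte iisj kxq zstpz oxb gytpl dqoz jhymi hnet gwxc
Final line 2: vjoha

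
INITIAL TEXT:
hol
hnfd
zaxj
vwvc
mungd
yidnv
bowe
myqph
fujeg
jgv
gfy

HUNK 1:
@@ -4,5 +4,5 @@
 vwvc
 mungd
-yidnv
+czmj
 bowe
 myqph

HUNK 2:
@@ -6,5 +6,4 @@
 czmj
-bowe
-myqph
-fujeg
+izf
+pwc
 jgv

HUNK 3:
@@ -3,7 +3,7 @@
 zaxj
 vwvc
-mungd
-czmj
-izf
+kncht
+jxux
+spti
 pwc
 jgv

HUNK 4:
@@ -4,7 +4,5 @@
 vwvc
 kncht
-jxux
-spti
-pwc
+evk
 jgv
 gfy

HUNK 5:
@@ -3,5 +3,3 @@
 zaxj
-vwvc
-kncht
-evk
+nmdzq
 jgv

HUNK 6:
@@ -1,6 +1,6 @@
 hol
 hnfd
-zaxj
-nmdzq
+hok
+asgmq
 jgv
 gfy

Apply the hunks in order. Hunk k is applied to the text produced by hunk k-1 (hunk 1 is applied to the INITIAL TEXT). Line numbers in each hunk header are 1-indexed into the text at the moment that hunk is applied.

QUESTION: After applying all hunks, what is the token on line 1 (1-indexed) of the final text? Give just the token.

Answer: hol

Derivation:
Hunk 1: at line 4 remove [yidnv] add [czmj] -> 11 lines: hol hnfd zaxj vwvc mungd czmj bowe myqph fujeg jgv gfy
Hunk 2: at line 6 remove [bowe,myqph,fujeg] add [izf,pwc] -> 10 lines: hol hnfd zaxj vwvc mungd czmj izf pwc jgv gfy
Hunk 3: at line 3 remove [mungd,czmj,izf] add [kncht,jxux,spti] -> 10 lines: hol hnfd zaxj vwvc kncht jxux spti pwc jgv gfy
Hunk 4: at line 4 remove [jxux,spti,pwc] add [evk] -> 8 lines: hol hnfd zaxj vwvc kncht evk jgv gfy
Hunk 5: at line 3 remove [vwvc,kncht,evk] add [nmdzq] -> 6 lines: hol hnfd zaxj nmdzq jgv gfy
Hunk 6: at line 1 remove [zaxj,nmdzq] add [hok,asgmq] -> 6 lines: hol hnfd hok asgmq jgv gfy
Final line 1: hol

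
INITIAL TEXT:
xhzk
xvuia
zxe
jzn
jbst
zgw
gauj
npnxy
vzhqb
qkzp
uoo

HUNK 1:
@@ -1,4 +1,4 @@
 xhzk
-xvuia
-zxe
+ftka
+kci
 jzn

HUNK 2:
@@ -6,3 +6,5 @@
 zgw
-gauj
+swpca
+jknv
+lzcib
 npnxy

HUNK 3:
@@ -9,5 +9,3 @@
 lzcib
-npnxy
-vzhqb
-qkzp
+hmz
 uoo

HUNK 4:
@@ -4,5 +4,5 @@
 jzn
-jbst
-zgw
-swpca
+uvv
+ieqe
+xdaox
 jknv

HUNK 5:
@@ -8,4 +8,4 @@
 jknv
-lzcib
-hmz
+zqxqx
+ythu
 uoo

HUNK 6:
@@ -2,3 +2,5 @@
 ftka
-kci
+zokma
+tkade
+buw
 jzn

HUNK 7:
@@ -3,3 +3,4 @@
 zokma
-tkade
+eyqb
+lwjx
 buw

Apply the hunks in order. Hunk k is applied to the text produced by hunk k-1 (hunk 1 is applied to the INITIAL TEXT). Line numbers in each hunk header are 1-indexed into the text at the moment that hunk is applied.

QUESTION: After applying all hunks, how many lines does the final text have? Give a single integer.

Answer: 14

Derivation:
Hunk 1: at line 1 remove [xvuia,zxe] add [ftka,kci] -> 11 lines: xhzk ftka kci jzn jbst zgw gauj npnxy vzhqb qkzp uoo
Hunk 2: at line 6 remove [gauj] add [swpca,jknv,lzcib] -> 13 lines: xhzk ftka kci jzn jbst zgw swpca jknv lzcib npnxy vzhqb qkzp uoo
Hunk 3: at line 9 remove [npnxy,vzhqb,qkzp] add [hmz] -> 11 lines: xhzk ftka kci jzn jbst zgw swpca jknv lzcib hmz uoo
Hunk 4: at line 4 remove [jbst,zgw,swpca] add [uvv,ieqe,xdaox] -> 11 lines: xhzk ftka kci jzn uvv ieqe xdaox jknv lzcib hmz uoo
Hunk 5: at line 8 remove [lzcib,hmz] add [zqxqx,ythu] -> 11 lines: xhzk ftka kci jzn uvv ieqe xdaox jknv zqxqx ythu uoo
Hunk 6: at line 2 remove [kci] add [zokma,tkade,buw] -> 13 lines: xhzk ftka zokma tkade buw jzn uvv ieqe xdaox jknv zqxqx ythu uoo
Hunk 7: at line 3 remove [tkade] add [eyqb,lwjx] -> 14 lines: xhzk ftka zokma eyqb lwjx buw jzn uvv ieqe xdaox jknv zqxqx ythu uoo
Final line count: 14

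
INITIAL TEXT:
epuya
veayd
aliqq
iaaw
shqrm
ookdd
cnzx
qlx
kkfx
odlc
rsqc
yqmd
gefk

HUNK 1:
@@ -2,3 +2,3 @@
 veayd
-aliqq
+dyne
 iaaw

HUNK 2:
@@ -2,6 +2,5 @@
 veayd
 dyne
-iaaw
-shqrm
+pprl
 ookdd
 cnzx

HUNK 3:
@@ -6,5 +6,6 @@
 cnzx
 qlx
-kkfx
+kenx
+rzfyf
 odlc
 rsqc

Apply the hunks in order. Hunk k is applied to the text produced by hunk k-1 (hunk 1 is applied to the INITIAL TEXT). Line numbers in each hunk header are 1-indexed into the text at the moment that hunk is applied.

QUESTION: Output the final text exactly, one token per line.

Hunk 1: at line 2 remove [aliqq] add [dyne] -> 13 lines: epuya veayd dyne iaaw shqrm ookdd cnzx qlx kkfx odlc rsqc yqmd gefk
Hunk 2: at line 2 remove [iaaw,shqrm] add [pprl] -> 12 lines: epuya veayd dyne pprl ookdd cnzx qlx kkfx odlc rsqc yqmd gefk
Hunk 3: at line 6 remove [kkfx] add [kenx,rzfyf] -> 13 lines: epuya veayd dyne pprl ookdd cnzx qlx kenx rzfyf odlc rsqc yqmd gefk

Answer: epuya
veayd
dyne
pprl
ookdd
cnzx
qlx
kenx
rzfyf
odlc
rsqc
yqmd
gefk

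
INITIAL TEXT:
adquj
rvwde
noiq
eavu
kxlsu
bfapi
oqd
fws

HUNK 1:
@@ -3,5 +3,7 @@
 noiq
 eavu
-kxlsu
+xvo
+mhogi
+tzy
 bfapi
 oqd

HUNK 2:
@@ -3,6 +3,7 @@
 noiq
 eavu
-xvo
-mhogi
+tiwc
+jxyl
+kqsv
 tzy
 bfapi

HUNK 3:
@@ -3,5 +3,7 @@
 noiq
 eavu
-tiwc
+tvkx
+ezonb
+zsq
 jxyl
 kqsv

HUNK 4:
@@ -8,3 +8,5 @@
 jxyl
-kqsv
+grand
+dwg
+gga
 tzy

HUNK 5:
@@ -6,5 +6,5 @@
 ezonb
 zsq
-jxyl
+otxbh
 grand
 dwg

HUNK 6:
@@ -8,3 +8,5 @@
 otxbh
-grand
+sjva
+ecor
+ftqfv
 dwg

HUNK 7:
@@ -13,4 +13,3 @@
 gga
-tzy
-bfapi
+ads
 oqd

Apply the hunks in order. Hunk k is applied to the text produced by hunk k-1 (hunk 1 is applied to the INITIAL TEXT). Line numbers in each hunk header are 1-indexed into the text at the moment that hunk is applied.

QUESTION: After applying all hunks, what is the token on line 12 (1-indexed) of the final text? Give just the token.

Hunk 1: at line 3 remove [kxlsu] add [xvo,mhogi,tzy] -> 10 lines: adquj rvwde noiq eavu xvo mhogi tzy bfapi oqd fws
Hunk 2: at line 3 remove [xvo,mhogi] add [tiwc,jxyl,kqsv] -> 11 lines: adquj rvwde noiq eavu tiwc jxyl kqsv tzy bfapi oqd fws
Hunk 3: at line 3 remove [tiwc] add [tvkx,ezonb,zsq] -> 13 lines: adquj rvwde noiq eavu tvkx ezonb zsq jxyl kqsv tzy bfapi oqd fws
Hunk 4: at line 8 remove [kqsv] add [grand,dwg,gga] -> 15 lines: adquj rvwde noiq eavu tvkx ezonb zsq jxyl grand dwg gga tzy bfapi oqd fws
Hunk 5: at line 6 remove [jxyl] add [otxbh] -> 15 lines: adquj rvwde noiq eavu tvkx ezonb zsq otxbh grand dwg gga tzy bfapi oqd fws
Hunk 6: at line 8 remove [grand] add [sjva,ecor,ftqfv] -> 17 lines: adquj rvwde noiq eavu tvkx ezonb zsq otxbh sjva ecor ftqfv dwg gga tzy bfapi oqd fws
Hunk 7: at line 13 remove [tzy,bfapi] add [ads] -> 16 lines: adquj rvwde noiq eavu tvkx ezonb zsq otxbh sjva ecor ftqfv dwg gga ads oqd fws
Final line 12: dwg

Answer: dwg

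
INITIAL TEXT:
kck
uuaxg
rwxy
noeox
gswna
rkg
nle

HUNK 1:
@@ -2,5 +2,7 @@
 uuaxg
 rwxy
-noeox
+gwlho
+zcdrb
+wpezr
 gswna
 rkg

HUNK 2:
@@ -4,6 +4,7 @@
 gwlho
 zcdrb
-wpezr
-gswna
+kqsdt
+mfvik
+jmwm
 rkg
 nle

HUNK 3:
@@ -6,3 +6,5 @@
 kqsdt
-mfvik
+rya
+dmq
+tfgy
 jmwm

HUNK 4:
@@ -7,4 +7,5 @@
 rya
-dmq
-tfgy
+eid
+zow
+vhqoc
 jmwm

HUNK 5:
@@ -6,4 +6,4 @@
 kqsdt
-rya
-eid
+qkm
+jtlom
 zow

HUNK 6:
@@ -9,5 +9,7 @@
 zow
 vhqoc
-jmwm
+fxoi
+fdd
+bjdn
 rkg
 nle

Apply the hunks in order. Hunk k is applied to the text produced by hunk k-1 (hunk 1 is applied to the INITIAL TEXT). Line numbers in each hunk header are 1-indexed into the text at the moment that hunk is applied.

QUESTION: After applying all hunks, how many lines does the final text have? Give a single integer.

Answer: 15

Derivation:
Hunk 1: at line 2 remove [noeox] add [gwlho,zcdrb,wpezr] -> 9 lines: kck uuaxg rwxy gwlho zcdrb wpezr gswna rkg nle
Hunk 2: at line 4 remove [wpezr,gswna] add [kqsdt,mfvik,jmwm] -> 10 lines: kck uuaxg rwxy gwlho zcdrb kqsdt mfvik jmwm rkg nle
Hunk 3: at line 6 remove [mfvik] add [rya,dmq,tfgy] -> 12 lines: kck uuaxg rwxy gwlho zcdrb kqsdt rya dmq tfgy jmwm rkg nle
Hunk 4: at line 7 remove [dmq,tfgy] add [eid,zow,vhqoc] -> 13 lines: kck uuaxg rwxy gwlho zcdrb kqsdt rya eid zow vhqoc jmwm rkg nle
Hunk 5: at line 6 remove [rya,eid] add [qkm,jtlom] -> 13 lines: kck uuaxg rwxy gwlho zcdrb kqsdt qkm jtlom zow vhqoc jmwm rkg nle
Hunk 6: at line 9 remove [jmwm] add [fxoi,fdd,bjdn] -> 15 lines: kck uuaxg rwxy gwlho zcdrb kqsdt qkm jtlom zow vhqoc fxoi fdd bjdn rkg nle
Final line count: 15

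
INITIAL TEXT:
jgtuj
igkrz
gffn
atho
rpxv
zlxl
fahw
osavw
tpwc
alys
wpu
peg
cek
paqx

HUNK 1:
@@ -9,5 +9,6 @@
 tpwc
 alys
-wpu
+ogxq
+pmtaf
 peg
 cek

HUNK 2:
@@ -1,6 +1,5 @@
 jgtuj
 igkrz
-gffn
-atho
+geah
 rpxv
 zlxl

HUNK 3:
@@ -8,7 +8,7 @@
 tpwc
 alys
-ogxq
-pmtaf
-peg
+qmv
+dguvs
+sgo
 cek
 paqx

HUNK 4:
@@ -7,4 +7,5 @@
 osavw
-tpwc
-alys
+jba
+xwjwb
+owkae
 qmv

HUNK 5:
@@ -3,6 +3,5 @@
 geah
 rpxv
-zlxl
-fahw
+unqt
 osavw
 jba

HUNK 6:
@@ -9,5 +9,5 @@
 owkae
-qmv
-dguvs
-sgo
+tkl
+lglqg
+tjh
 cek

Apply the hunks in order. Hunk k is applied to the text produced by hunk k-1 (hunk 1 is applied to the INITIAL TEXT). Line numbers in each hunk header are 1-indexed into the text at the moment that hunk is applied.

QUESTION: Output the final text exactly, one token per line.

Hunk 1: at line 9 remove [wpu] add [ogxq,pmtaf] -> 15 lines: jgtuj igkrz gffn atho rpxv zlxl fahw osavw tpwc alys ogxq pmtaf peg cek paqx
Hunk 2: at line 1 remove [gffn,atho] add [geah] -> 14 lines: jgtuj igkrz geah rpxv zlxl fahw osavw tpwc alys ogxq pmtaf peg cek paqx
Hunk 3: at line 8 remove [ogxq,pmtaf,peg] add [qmv,dguvs,sgo] -> 14 lines: jgtuj igkrz geah rpxv zlxl fahw osavw tpwc alys qmv dguvs sgo cek paqx
Hunk 4: at line 7 remove [tpwc,alys] add [jba,xwjwb,owkae] -> 15 lines: jgtuj igkrz geah rpxv zlxl fahw osavw jba xwjwb owkae qmv dguvs sgo cek paqx
Hunk 5: at line 3 remove [zlxl,fahw] add [unqt] -> 14 lines: jgtuj igkrz geah rpxv unqt osavw jba xwjwb owkae qmv dguvs sgo cek paqx
Hunk 6: at line 9 remove [qmv,dguvs,sgo] add [tkl,lglqg,tjh] -> 14 lines: jgtuj igkrz geah rpxv unqt osavw jba xwjwb owkae tkl lglqg tjh cek paqx

Answer: jgtuj
igkrz
geah
rpxv
unqt
osavw
jba
xwjwb
owkae
tkl
lglqg
tjh
cek
paqx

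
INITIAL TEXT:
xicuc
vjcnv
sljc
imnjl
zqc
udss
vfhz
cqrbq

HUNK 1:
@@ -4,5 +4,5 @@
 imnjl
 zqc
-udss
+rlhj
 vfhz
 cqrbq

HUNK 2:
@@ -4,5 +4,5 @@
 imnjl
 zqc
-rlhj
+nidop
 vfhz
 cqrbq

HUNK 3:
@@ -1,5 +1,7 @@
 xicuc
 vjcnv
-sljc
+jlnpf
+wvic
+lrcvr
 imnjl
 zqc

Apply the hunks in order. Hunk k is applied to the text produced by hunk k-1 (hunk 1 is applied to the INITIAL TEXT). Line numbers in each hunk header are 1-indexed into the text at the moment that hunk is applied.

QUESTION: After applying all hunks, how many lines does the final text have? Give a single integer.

Hunk 1: at line 4 remove [udss] add [rlhj] -> 8 lines: xicuc vjcnv sljc imnjl zqc rlhj vfhz cqrbq
Hunk 2: at line 4 remove [rlhj] add [nidop] -> 8 lines: xicuc vjcnv sljc imnjl zqc nidop vfhz cqrbq
Hunk 3: at line 1 remove [sljc] add [jlnpf,wvic,lrcvr] -> 10 lines: xicuc vjcnv jlnpf wvic lrcvr imnjl zqc nidop vfhz cqrbq
Final line count: 10

Answer: 10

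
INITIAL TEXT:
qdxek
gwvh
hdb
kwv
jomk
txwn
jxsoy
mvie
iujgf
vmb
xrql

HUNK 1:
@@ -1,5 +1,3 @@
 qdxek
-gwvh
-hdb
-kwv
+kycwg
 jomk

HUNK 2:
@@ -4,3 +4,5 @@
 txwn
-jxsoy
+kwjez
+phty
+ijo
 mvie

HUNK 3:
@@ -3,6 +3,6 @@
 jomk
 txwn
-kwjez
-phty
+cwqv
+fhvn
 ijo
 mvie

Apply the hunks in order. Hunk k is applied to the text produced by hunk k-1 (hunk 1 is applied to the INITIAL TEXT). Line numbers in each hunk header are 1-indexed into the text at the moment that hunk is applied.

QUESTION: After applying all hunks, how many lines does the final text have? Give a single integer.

Hunk 1: at line 1 remove [gwvh,hdb,kwv] add [kycwg] -> 9 lines: qdxek kycwg jomk txwn jxsoy mvie iujgf vmb xrql
Hunk 2: at line 4 remove [jxsoy] add [kwjez,phty,ijo] -> 11 lines: qdxek kycwg jomk txwn kwjez phty ijo mvie iujgf vmb xrql
Hunk 3: at line 3 remove [kwjez,phty] add [cwqv,fhvn] -> 11 lines: qdxek kycwg jomk txwn cwqv fhvn ijo mvie iujgf vmb xrql
Final line count: 11

Answer: 11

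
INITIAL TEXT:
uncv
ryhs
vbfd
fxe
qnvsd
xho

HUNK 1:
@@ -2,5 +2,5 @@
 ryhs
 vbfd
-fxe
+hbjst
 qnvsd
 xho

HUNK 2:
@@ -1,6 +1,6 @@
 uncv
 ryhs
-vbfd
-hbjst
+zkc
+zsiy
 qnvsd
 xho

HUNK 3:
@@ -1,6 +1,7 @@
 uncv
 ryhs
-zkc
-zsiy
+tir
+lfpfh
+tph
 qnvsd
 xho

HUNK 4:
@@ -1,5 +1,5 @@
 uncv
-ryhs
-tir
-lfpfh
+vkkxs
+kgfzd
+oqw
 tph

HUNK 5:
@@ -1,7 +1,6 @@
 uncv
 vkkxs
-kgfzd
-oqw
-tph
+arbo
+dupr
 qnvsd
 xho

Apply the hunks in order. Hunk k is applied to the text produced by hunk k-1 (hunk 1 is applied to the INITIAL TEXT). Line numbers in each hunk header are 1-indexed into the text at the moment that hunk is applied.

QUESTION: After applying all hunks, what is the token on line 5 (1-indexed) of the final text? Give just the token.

Hunk 1: at line 2 remove [fxe] add [hbjst] -> 6 lines: uncv ryhs vbfd hbjst qnvsd xho
Hunk 2: at line 1 remove [vbfd,hbjst] add [zkc,zsiy] -> 6 lines: uncv ryhs zkc zsiy qnvsd xho
Hunk 3: at line 1 remove [zkc,zsiy] add [tir,lfpfh,tph] -> 7 lines: uncv ryhs tir lfpfh tph qnvsd xho
Hunk 4: at line 1 remove [ryhs,tir,lfpfh] add [vkkxs,kgfzd,oqw] -> 7 lines: uncv vkkxs kgfzd oqw tph qnvsd xho
Hunk 5: at line 1 remove [kgfzd,oqw,tph] add [arbo,dupr] -> 6 lines: uncv vkkxs arbo dupr qnvsd xho
Final line 5: qnvsd

Answer: qnvsd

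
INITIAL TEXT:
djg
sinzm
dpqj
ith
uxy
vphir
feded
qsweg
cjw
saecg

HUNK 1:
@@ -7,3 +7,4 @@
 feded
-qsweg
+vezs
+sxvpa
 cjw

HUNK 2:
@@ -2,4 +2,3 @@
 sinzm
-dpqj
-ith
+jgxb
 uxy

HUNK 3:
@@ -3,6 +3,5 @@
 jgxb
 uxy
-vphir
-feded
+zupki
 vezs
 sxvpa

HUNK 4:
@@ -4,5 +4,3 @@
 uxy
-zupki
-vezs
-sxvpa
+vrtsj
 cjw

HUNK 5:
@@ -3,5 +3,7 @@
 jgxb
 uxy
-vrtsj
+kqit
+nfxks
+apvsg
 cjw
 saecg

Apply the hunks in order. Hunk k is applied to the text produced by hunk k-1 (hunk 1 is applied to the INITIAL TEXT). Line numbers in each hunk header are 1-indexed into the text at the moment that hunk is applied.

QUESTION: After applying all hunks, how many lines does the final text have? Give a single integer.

Hunk 1: at line 7 remove [qsweg] add [vezs,sxvpa] -> 11 lines: djg sinzm dpqj ith uxy vphir feded vezs sxvpa cjw saecg
Hunk 2: at line 2 remove [dpqj,ith] add [jgxb] -> 10 lines: djg sinzm jgxb uxy vphir feded vezs sxvpa cjw saecg
Hunk 3: at line 3 remove [vphir,feded] add [zupki] -> 9 lines: djg sinzm jgxb uxy zupki vezs sxvpa cjw saecg
Hunk 4: at line 4 remove [zupki,vezs,sxvpa] add [vrtsj] -> 7 lines: djg sinzm jgxb uxy vrtsj cjw saecg
Hunk 5: at line 3 remove [vrtsj] add [kqit,nfxks,apvsg] -> 9 lines: djg sinzm jgxb uxy kqit nfxks apvsg cjw saecg
Final line count: 9

Answer: 9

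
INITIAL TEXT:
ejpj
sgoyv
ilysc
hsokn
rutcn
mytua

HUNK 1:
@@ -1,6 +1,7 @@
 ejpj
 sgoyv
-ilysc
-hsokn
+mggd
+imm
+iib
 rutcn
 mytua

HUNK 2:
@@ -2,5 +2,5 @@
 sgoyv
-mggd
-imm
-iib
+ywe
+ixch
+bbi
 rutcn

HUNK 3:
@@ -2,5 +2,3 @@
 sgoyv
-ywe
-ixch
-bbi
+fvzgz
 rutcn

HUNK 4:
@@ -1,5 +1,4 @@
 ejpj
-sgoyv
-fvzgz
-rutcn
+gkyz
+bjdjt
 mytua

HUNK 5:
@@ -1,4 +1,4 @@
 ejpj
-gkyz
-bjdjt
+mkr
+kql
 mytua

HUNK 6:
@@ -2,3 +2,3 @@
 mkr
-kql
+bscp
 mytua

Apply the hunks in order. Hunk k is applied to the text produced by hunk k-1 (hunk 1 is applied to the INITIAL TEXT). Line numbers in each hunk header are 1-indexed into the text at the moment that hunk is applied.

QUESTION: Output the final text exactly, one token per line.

Answer: ejpj
mkr
bscp
mytua

Derivation:
Hunk 1: at line 1 remove [ilysc,hsokn] add [mggd,imm,iib] -> 7 lines: ejpj sgoyv mggd imm iib rutcn mytua
Hunk 2: at line 2 remove [mggd,imm,iib] add [ywe,ixch,bbi] -> 7 lines: ejpj sgoyv ywe ixch bbi rutcn mytua
Hunk 3: at line 2 remove [ywe,ixch,bbi] add [fvzgz] -> 5 lines: ejpj sgoyv fvzgz rutcn mytua
Hunk 4: at line 1 remove [sgoyv,fvzgz,rutcn] add [gkyz,bjdjt] -> 4 lines: ejpj gkyz bjdjt mytua
Hunk 5: at line 1 remove [gkyz,bjdjt] add [mkr,kql] -> 4 lines: ejpj mkr kql mytua
Hunk 6: at line 2 remove [kql] add [bscp] -> 4 lines: ejpj mkr bscp mytua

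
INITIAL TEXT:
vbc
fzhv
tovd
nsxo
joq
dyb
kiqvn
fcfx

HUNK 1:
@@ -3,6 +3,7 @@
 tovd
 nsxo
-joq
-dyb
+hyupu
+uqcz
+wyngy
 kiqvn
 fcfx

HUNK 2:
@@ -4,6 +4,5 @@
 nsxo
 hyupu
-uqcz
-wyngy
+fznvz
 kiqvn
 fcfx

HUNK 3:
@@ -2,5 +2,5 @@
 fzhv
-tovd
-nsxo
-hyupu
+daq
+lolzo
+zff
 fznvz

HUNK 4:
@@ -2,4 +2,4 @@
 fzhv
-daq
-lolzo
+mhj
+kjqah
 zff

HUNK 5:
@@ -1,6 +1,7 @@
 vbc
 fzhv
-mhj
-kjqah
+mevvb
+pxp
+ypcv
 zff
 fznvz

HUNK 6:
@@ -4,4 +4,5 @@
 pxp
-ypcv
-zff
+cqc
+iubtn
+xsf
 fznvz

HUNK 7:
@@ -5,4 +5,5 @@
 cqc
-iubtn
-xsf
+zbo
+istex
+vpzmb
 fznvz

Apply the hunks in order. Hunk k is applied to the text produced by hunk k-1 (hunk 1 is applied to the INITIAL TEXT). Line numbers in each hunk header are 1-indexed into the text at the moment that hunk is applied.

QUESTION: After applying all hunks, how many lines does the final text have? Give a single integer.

Answer: 11

Derivation:
Hunk 1: at line 3 remove [joq,dyb] add [hyupu,uqcz,wyngy] -> 9 lines: vbc fzhv tovd nsxo hyupu uqcz wyngy kiqvn fcfx
Hunk 2: at line 4 remove [uqcz,wyngy] add [fznvz] -> 8 lines: vbc fzhv tovd nsxo hyupu fznvz kiqvn fcfx
Hunk 3: at line 2 remove [tovd,nsxo,hyupu] add [daq,lolzo,zff] -> 8 lines: vbc fzhv daq lolzo zff fznvz kiqvn fcfx
Hunk 4: at line 2 remove [daq,lolzo] add [mhj,kjqah] -> 8 lines: vbc fzhv mhj kjqah zff fznvz kiqvn fcfx
Hunk 5: at line 1 remove [mhj,kjqah] add [mevvb,pxp,ypcv] -> 9 lines: vbc fzhv mevvb pxp ypcv zff fznvz kiqvn fcfx
Hunk 6: at line 4 remove [ypcv,zff] add [cqc,iubtn,xsf] -> 10 lines: vbc fzhv mevvb pxp cqc iubtn xsf fznvz kiqvn fcfx
Hunk 7: at line 5 remove [iubtn,xsf] add [zbo,istex,vpzmb] -> 11 lines: vbc fzhv mevvb pxp cqc zbo istex vpzmb fznvz kiqvn fcfx
Final line count: 11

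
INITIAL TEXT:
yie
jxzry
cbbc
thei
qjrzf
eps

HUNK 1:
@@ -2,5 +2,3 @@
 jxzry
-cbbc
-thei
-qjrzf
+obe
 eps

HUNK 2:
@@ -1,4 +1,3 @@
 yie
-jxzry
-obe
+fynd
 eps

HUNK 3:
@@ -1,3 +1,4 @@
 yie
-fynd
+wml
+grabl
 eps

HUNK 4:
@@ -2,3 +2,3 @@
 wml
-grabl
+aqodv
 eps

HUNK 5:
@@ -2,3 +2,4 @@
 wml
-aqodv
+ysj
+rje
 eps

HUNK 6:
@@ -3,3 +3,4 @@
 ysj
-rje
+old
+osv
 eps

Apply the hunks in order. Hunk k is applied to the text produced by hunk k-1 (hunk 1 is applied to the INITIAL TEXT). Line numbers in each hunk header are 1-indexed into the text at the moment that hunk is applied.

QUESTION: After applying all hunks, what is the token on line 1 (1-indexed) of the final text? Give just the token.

Answer: yie

Derivation:
Hunk 1: at line 2 remove [cbbc,thei,qjrzf] add [obe] -> 4 lines: yie jxzry obe eps
Hunk 2: at line 1 remove [jxzry,obe] add [fynd] -> 3 lines: yie fynd eps
Hunk 3: at line 1 remove [fynd] add [wml,grabl] -> 4 lines: yie wml grabl eps
Hunk 4: at line 2 remove [grabl] add [aqodv] -> 4 lines: yie wml aqodv eps
Hunk 5: at line 2 remove [aqodv] add [ysj,rje] -> 5 lines: yie wml ysj rje eps
Hunk 6: at line 3 remove [rje] add [old,osv] -> 6 lines: yie wml ysj old osv eps
Final line 1: yie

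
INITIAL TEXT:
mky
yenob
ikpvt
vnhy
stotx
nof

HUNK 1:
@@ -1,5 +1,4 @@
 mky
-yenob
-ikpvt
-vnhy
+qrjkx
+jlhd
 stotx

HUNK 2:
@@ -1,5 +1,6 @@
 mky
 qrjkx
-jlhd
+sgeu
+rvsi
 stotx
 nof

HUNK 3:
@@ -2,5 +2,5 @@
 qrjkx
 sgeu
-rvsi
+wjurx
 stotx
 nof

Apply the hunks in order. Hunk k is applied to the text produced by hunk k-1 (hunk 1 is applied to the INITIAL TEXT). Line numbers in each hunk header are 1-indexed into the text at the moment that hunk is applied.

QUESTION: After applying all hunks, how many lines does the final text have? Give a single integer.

Hunk 1: at line 1 remove [yenob,ikpvt,vnhy] add [qrjkx,jlhd] -> 5 lines: mky qrjkx jlhd stotx nof
Hunk 2: at line 1 remove [jlhd] add [sgeu,rvsi] -> 6 lines: mky qrjkx sgeu rvsi stotx nof
Hunk 3: at line 2 remove [rvsi] add [wjurx] -> 6 lines: mky qrjkx sgeu wjurx stotx nof
Final line count: 6

Answer: 6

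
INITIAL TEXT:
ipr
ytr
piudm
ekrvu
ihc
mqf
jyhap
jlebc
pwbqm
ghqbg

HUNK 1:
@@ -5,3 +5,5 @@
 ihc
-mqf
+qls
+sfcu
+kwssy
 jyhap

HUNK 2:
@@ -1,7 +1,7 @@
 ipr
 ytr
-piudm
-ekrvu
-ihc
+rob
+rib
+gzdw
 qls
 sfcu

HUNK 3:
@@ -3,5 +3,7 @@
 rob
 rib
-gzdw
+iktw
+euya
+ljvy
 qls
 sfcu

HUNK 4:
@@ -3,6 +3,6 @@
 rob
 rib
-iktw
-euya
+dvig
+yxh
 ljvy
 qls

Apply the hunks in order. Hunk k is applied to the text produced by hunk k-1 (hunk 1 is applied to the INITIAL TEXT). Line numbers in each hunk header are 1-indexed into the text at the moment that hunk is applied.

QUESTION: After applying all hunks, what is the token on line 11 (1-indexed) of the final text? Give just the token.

Hunk 1: at line 5 remove [mqf] add [qls,sfcu,kwssy] -> 12 lines: ipr ytr piudm ekrvu ihc qls sfcu kwssy jyhap jlebc pwbqm ghqbg
Hunk 2: at line 1 remove [piudm,ekrvu,ihc] add [rob,rib,gzdw] -> 12 lines: ipr ytr rob rib gzdw qls sfcu kwssy jyhap jlebc pwbqm ghqbg
Hunk 3: at line 3 remove [gzdw] add [iktw,euya,ljvy] -> 14 lines: ipr ytr rob rib iktw euya ljvy qls sfcu kwssy jyhap jlebc pwbqm ghqbg
Hunk 4: at line 3 remove [iktw,euya] add [dvig,yxh] -> 14 lines: ipr ytr rob rib dvig yxh ljvy qls sfcu kwssy jyhap jlebc pwbqm ghqbg
Final line 11: jyhap

Answer: jyhap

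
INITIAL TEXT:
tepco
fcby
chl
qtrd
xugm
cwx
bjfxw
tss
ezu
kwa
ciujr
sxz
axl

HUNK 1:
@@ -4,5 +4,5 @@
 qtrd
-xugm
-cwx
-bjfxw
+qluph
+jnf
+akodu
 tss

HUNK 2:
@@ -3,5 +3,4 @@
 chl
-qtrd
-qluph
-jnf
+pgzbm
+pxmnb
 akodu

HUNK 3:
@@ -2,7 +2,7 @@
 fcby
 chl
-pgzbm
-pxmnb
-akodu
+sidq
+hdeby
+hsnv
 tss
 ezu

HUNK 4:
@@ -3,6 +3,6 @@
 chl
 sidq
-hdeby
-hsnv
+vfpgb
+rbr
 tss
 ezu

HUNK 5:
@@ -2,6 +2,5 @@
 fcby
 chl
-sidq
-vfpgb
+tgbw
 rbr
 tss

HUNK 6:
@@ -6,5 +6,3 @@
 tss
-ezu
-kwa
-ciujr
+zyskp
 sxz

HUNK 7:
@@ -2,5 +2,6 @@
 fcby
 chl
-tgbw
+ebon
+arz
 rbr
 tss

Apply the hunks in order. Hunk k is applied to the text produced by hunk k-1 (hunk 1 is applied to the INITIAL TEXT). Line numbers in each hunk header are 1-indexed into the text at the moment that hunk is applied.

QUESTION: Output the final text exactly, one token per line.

Answer: tepco
fcby
chl
ebon
arz
rbr
tss
zyskp
sxz
axl

Derivation:
Hunk 1: at line 4 remove [xugm,cwx,bjfxw] add [qluph,jnf,akodu] -> 13 lines: tepco fcby chl qtrd qluph jnf akodu tss ezu kwa ciujr sxz axl
Hunk 2: at line 3 remove [qtrd,qluph,jnf] add [pgzbm,pxmnb] -> 12 lines: tepco fcby chl pgzbm pxmnb akodu tss ezu kwa ciujr sxz axl
Hunk 3: at line 2 remove [pgzbm,pxmnb,akodu] add [sidq,hdeby,hsnv] -> 12 lines: tepco fcby chl sidq hdeby hsnv tss ezu kwa ciujr sxz axl
Hunk 4: at line 3 remove [hdeby,hsnv] add [vfpgb,rbr] -> 12 lines: tepco fcby chl sidq vfpgb rbr tss ezu kwa ciujr sxz axl
Hunk 5: at line 2 remove [sidq,vfpgb] add [tgbw] -> 11 lines: tepco fcby chl tgbw rbr tss ezu kwa ciujr sxz axl
Hunk 6: at line 6 remove [ezu,kwa,ciujr] add [zyskp] -> 9 lines: tepco fcby chl tgbw rbr tss zyskp sxz axl
Hunk 7: at line 2 remove [tgbw] add [ebon,arz] -> 10 lines: tepco fcby chl ebon arz rbr tss zyskp sxz axl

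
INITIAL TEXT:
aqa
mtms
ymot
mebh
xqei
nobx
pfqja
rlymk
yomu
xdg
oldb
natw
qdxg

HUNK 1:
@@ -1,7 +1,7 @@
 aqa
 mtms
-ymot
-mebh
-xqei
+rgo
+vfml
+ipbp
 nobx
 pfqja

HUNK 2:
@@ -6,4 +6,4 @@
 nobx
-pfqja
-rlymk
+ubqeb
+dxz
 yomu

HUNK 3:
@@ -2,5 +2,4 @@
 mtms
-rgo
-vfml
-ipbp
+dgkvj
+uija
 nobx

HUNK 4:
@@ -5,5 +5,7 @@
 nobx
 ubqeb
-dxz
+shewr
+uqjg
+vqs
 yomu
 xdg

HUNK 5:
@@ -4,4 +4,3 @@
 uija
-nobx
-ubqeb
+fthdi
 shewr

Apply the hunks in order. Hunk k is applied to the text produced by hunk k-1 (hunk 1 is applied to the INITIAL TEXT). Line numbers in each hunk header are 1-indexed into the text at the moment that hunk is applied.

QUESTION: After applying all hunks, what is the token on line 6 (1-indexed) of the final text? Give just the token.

Answer: shewr

Derivation:
Hunk 1: at line 1 remove [ymot,mebh,xqei] add [rgo,vfml,ipbp] -> 13 lines: aqa mtms rgo vfml ipbp nobx pfqja rlymk yomu xdg oldb natw qdxg
Hunk 2: at line 6 remove [pfqja,rlymk] add [ubqeb,dxz] -> 13 lines: aqa mtms rgo vfml ipbp nobx ubqeb dxz yomu xdg oldb natw qdxg
Hunk 3: at line 2 remove [rgo,vfml,ipbp] add [dgkvj,uija] -> 12 lines: aqa mtms dgkvj uija nobx ubqeb dxz yomu xdg oldb natw qdxg
Hunk 4: at line 5 remove [dxz] add [shewr,uqjg,vqs] -> 14 lines: aqa mtms dgkvj uija nobx ubqeb shewr uqjg vqs yomu xdg oldb natw qdxg
Hunk 5: at line 4 remove [nobx,ubqeb] add [fthdi] -> 13 lines: aqa mtms dgkvj uija fthdi shewr uqjg vqs yomu xdg oldb natw qdxg
Final line 6: shewr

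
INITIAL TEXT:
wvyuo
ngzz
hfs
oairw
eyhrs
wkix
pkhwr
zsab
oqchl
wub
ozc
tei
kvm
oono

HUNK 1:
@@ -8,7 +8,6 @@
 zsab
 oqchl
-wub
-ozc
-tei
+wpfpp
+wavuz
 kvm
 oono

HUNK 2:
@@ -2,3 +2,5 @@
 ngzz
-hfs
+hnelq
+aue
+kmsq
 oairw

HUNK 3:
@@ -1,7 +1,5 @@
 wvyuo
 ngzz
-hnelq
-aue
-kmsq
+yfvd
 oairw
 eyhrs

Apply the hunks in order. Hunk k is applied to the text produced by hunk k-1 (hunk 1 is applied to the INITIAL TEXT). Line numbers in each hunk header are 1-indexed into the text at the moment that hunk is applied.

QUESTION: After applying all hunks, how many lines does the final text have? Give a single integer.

Answer: 13

Derivation:
Hunk 1: at line 8 remove [wub,ozc,tei] add [wpfpp,wavuz] -> 13 lines: wvyuo ngzz hfs oairw eyhrs wkix pkhwr zsab oqchl wpfpp wavuz kvm oono
Hunk 2: at line 2 remove [hfs] add [hnelq,aue,kmsq] -> 15 lines: wvyuo ngzz hnelq aue kmsq oairw eyhrs wkix pkhwr zsab oqchl wpfpp wavuz kvm oono
Hunk 3: at line 1 remove [hnelq,aue,kmsq] add [yfvd] -> 13 lines: wvyuo ngzz yfvd oairw eyhrs wkix pkhwr zsab oqchl wpfpp wavuz kvm oono
Final line count: 13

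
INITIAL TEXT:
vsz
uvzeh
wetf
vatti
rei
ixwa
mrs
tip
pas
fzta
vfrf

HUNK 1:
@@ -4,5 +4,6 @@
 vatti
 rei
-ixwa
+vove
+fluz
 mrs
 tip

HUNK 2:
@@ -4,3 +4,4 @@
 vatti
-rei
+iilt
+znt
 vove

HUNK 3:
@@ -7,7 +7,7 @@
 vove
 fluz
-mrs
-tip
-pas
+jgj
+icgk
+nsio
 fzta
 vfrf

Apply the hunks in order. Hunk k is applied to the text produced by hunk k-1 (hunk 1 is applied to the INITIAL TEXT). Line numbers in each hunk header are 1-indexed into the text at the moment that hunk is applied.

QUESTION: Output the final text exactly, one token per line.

Answer: vsz
uvzeh
wetf
vatti
iilt
znt
vove
fluz
jgj
icgk
nsio
fzta
vfrf

Derivation:
Hunk 1: at line 4 remove [ixwa] add [vove,fluz] -> 12 lines: vsz uvzeh wetf vatti rei vove fluz mrs tip pas fzta vfrf
Hunk 2: at line 4 remove [rei] add [iilt,znt] -> 13 lines: vsz uvzeh wetf vatti iilt znt vove fluz mrs tip pas fzta vfrf
Hunk 3: at line 7 remove [mrs,tip,pas] add [jgj,icgk,nsio] -> 13 lines: vsz uvzeh wetf vatti iilt znt vove fluz jgj icgk nsio fzta vfrf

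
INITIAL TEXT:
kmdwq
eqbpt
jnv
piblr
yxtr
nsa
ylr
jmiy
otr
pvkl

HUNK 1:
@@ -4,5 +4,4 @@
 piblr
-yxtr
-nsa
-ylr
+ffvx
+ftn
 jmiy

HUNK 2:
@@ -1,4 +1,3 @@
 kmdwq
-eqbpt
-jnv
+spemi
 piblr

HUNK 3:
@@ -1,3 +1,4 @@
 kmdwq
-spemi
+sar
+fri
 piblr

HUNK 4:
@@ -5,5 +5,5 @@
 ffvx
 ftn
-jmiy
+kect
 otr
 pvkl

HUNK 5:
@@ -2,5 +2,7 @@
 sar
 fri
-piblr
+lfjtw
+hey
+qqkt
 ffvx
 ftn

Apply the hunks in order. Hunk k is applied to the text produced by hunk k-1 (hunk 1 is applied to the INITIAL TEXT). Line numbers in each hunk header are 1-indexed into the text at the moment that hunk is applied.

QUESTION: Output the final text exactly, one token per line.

Answer: kmdwq
sar
fri
lfjtw
hey
qqkt
ffvx
ftn
kect
otr
pvkl

Derivation:
Hunk 1: at line 4 remove [yxtr,nsa,ylr] add [ffvx,ftn] -> 9 lines: kmdwq eqbpt jnv piblr ffvx ftn jmiy otr pvkl
Hunk 2: at line 1 remove [eqbpt,jnv] add [spemi] -> 8 lines: kmdwq spemi piblr ffvx ftn jmiy otr pvkl
Hunk 3: at line 1 remove [spemi] add [sar,fri] -> 9 lines: kmdwq sar fri piblr ffvx ftn jmiy otr pvkl
Hunk 4: at line 5 remove [jmiy] add [kect] -> 9 lines: kmdwq sar fri piblr ffvx ftn kect otr pvkl
Hunk 5: at line 2 remove [piblr] add [lfjtw,hey,qqkt] -> 11 lines: kmdwq sar fri lfjtw hey qqkt ffvx ftn kect otr pvkl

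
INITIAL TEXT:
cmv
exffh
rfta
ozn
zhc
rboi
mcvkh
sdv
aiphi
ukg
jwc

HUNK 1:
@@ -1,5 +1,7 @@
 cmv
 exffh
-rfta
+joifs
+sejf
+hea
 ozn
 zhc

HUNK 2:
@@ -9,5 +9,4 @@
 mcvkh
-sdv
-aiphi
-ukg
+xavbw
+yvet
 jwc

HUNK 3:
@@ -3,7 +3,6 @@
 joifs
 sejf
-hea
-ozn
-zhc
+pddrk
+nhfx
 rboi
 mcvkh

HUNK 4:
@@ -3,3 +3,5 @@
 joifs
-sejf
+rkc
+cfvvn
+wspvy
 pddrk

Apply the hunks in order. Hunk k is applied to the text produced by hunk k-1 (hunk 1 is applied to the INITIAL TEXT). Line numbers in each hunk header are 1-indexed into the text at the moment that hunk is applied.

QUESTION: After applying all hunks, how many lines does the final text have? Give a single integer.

Answer: 13

Derivation:
Hunk 1: at line 1 remove [rfta] add [joifs,sejf,hea] -> 13 lines: cmv exffh joifs sejf hea ozn zhc rboi mcvkh sdv aiphi ukg jwc
Hunk 2: at line 9 remove [sdv,aiphi,ukg] add [xavbw,yvet] -> 12 lines: cmv exffh joifs sejf hea ozn zhc rboi mcvkh xavbw yvet jwc
Hunk 3: at line 3 remove [hea,ozn,zhc] add [pddrk,nhfx] -> 11 lines: cmv exffh joifs sejf pddrk nhfx rboi mcvkh xavbw yvet jwc
Hunk 4: at line 3 remove [sejf] add [rkc,cfvvn,wspvy] -> 13 lines: cmv exffh joifs rkc cfvvn wspvy pddrk nhfx rboi mcvkh xavbw yvet jwc
Final line count: 13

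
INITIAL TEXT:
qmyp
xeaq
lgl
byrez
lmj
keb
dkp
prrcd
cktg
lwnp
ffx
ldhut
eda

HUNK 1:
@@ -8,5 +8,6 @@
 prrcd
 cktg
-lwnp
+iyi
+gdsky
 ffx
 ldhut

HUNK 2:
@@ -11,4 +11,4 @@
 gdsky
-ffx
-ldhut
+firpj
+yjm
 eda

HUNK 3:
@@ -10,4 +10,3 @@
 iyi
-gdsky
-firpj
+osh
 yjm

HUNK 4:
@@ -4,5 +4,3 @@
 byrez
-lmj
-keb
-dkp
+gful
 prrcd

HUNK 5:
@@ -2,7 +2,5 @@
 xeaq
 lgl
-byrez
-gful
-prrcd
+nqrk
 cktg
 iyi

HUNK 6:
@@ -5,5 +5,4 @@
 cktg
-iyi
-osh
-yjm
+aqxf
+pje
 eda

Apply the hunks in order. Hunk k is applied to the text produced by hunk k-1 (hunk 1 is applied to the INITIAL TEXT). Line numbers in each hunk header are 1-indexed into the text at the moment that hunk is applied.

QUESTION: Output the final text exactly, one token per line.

Hunk 1: at line 8 remove [lwnp] add [iyi,gdsky] -> 14 lines: qmyp xeaq lgl byrez lmj keb dkp prrcd cktg iyi gdsky ffx ldhut eda
Hunk 2: at line 11 remove [ffx,ldhut] add [firpj,yjm] -> 14 lines: qmyp xeaq lgl byrez lmj keb dkp prrcd cktg iyi gdsky firpj yjm eda
Hunk 3: at line 10 remove [gdsky,firpj] add [osh] -> 13 lines: qmyp xeaq lgl byrez lmj keb dkp prrcd cktg iyi osh yjm eda
Hunk 4: at line 4 remove [lmj,keb,dkp] add [gful] -> 11 lines: qmyp xeaq lgl byrez gful prrcd cktg iyi osh yjm eda
Hunk 5: at line 2 remove [byrez,gful,prrcd] add [nqrk] -> 9 lines: qmyp xeaq lgl nqrk cktg iyi osh yjm eda
Hunk 6: at line 5 remove [iyi,osh,yjm] add [aqxf,pje] -> 8 lines: qmyp xeaq lgl nqrk cktg aqxf pje eda

Answer: qmyp
xeaq
lgl
nqrk
cktg
aqxf
pje
eda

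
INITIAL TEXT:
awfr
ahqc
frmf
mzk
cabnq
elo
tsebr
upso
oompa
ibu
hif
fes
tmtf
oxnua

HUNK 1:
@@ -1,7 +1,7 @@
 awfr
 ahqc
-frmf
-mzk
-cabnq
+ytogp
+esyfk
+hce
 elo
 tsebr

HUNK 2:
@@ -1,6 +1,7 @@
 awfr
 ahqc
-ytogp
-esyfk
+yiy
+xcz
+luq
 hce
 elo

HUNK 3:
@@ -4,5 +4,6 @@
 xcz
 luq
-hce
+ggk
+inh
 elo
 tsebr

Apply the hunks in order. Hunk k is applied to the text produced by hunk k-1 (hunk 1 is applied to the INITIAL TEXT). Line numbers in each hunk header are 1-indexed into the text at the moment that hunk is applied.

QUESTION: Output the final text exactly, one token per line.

Answer: awfr
ahqc
yiy
xcz
luq
ggk
inh
elo
tsebr
upso
oompa
ibu
hif
fes
tmtf
oxnua

Derivation:
Hunk 1: at line 1 remove [frmf,mzk,cabnq] add [ytogp,esyfk,hce] -> 14 lines: awfr ahqc ytogp esyfk hce elo tsebr upso oompa ibu hif fes tmtf oxnua
Hunk 2: at line 1 remove [ytogp,esyfk] add [yiy,xcz,luq] -> 15 lines: awfr ahqc yiy xcz luq hce elo tsebr upso oompa ibu hif fes tmtf oxnua
Hunk 3: at line 4 remove [hce] add [ggk,inh] -> 16 lines: awfr ahqc yiy xcz luq ggk inh elo tsebr upso oompa ibu hif fes tmtf oxnua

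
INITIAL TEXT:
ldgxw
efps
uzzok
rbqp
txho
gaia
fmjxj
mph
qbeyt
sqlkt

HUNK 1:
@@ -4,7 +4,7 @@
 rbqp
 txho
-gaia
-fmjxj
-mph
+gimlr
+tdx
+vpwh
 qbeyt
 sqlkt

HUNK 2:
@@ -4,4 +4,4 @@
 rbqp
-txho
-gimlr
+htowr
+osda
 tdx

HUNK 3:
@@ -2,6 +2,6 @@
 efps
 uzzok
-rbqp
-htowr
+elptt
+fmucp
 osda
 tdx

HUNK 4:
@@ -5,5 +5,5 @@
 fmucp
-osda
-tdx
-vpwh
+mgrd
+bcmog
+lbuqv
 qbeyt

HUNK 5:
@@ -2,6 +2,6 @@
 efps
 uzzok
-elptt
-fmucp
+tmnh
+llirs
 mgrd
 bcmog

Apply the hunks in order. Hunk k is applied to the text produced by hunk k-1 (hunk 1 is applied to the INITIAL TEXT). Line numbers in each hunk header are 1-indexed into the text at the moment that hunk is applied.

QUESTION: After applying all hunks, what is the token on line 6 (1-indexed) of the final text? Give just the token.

Answer: mgrd

Derivation:
Hunk 1: at line 4 remove [gaia,fmjxj,mph] add [gimlr,tdx,vpwh] -> 10 lines: ldgxw efps uzzok rbqp txho gimlr tdx vpwh qbeyt sqlkt
Hunk 2: at line 4 remove [txho,gimlr] add [htowr,osda] -> 10 lines: ldgxw efps uzzok rbqp htowr osda tdx vpwh qbeyt sqlkt
Hunk 3: at line 2 remove [rbqp,htowr] add [elptt,fmucp] -> 10 lines: ldgxw efps uzzok elptt fmucp osda tdx vpwh qbeyt sqlkt
Hunk 4: at line 5 remove [osda,tdx,vpwh] add [mgrd,bcmog,lbuqv] -> 10 lines: ldgxw efps uzzok elptt fmucp mgrd bcmog lbuqv qbeyt sqlkt
Hunk 5: at line 2 remove [elptt,fmucp] add [tmnh,llirs] -> 10 lines: ldgxw efps uzzok tmnh llirs mgrd bcmog lbuqv qbeyt sqlkt
Final line 6: mgrd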